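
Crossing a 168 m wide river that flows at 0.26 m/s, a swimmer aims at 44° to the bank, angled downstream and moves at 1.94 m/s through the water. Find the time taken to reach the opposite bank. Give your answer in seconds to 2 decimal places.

124.66 s

The component of the swimmer's velocity perpendicular to the bank is 1.94 × sin 44° = 1.348 m/s.
The flow acts along the bank and has no component across it.
Time = 168 / 1.348 = 124.663 s.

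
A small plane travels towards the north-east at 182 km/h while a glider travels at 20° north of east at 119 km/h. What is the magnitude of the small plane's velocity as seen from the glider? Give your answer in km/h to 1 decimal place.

Taking east as x and north as y: small plane velocity = (128.693, 128.693) km/h; glider velocity = (111.823, 40.700) km/h.
Velocity of small plane relative to glider = (128.693, 128.693) − (111.823, 40.700) = (16.870, 87.993) km/h.
Magnitude = |(16.870, 87.993)| = 89.596 km/h.

89.6 km/h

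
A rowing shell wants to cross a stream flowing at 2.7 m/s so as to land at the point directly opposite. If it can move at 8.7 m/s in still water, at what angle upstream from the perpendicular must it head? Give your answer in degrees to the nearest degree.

To cancel the current, the upstream component of the rowing shell's velocity must equal the flow: 8.7 sin θ = 2.7.
sin θ = 2.7 / 8.7 = 0.3103.
θ = arcsin(0.3103) = 18.080°.

18°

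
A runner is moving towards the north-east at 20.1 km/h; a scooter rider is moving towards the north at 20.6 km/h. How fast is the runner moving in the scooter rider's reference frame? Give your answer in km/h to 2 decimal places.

Taking east as x and north as y: runner velocity = (14.213, 14.213) km/h; scooter rider velocity = (0.000, 20.600) km/h.
Velocity of runner relative to scooter rider = (14.213, 14.213) − (0.000, 20.600) = (14.213, -6.387) km/h.
Magnitude = |(14.213, -6.387)| = 15.582 km/h.

15.58 km/h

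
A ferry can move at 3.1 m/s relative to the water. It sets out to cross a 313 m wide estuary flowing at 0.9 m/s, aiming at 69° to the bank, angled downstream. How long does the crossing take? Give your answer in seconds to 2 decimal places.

The component of the ferry's velocity perpendicular to the bank is 3.1 × sin 69° = 2.894 m/s.
Only the cross-stream component determines the crossing time; the current contributes nothing perpendicular to the bank.
Time = 313 / 2.894 = 108.151 s.

108.15 s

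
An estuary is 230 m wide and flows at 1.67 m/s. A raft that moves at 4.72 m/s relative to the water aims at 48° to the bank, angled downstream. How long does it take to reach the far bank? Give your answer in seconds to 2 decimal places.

65.57 s

The component of the raft's velocity perpendicular to the bank is 4.72 × sin 48° = 3.508 m/s.
Only the cross-stream component determines the crossing time; the current contributes nothing perpendicular to the bank.
Time = 230 / 3.508 = 65.571 s.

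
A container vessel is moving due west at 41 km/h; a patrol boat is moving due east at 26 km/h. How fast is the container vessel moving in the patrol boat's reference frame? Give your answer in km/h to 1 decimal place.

Taking east as x and north as y: container vessel velocity = (-41.000, 0.000) km/h; patrol boat velocity = (26.000, 0.000) km/h.
Velocity of container vessel relative to patrol boat = (-41.000, 0.000) − (26.000, 0.000) = (-67.000, 0.000) km/h.
Magnitude = |(-67.000, 0.000)| = 67.000 km/h.

67.0 km/h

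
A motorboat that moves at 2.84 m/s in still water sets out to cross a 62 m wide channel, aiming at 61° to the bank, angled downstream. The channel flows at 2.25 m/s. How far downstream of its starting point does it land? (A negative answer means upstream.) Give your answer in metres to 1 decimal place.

90.5 m

Perpendicular speed = 2.484 m/s; crossing time = 62 / 2.484 = 24.961 s.
Net downstream speed = 3.627 m/s.
Drift = 3.627 × 24.961 = 90.528 m (downstream).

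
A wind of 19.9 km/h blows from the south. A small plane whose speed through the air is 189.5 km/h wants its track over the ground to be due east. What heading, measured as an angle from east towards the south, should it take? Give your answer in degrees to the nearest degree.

The wind pushes perpendicular to the desired track; the heading must have a component into the wind equal to 19.9 km/h: 189.5 sin θ = 19.9.
sin θ = 0.1050, so θ = 6.028°.

6°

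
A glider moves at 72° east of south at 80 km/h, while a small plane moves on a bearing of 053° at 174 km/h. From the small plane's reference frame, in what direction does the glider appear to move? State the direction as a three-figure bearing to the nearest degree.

206°

Taking east as x and north as y: glider velocity = (76.085, -24.721) km/h; small plane velocity = (138.963, 104.716) km/h.
Velocity of glider relative to small plane = (76.085, -24.721) − (138.963, 104.716) = (-62.878, -129.437) km/h.
Bearing = atan2(-62.88, -129.44) = 205.91° clockwise from north.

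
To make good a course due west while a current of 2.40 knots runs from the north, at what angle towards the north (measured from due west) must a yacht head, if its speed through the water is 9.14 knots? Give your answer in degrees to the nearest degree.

15°

The current pushes perpendicular to the desired track; the heading must have a component into the current equal to 2.40 knots: 9.14 sin θ = 2.40.
sin θ = 0.2626, so θ = 15.223°.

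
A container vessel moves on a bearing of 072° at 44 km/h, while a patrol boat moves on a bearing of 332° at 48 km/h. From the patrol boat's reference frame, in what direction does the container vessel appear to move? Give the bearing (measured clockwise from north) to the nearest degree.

114°

Taking east as x and north as y: container vessel velocity = (41.846, 13.597) km/h; patrol boat velocity = (-22.535, 42.381) km/h.
Velocity of container vessel relative to patrol boat = (41.846, 13.597) − (-22.535, 42.381) = (64.381, -28.785) km/h.
Bearing = atan2(64.38, -28.78) = 114.09° clockwise from north.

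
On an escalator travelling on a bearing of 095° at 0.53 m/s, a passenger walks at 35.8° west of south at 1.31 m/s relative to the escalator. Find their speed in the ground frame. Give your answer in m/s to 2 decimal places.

Taking east as x and north as y: escalator velocity = (0.528, -0.046) m/s; passenger velocity relative to escalator = (-0.766, -1.062) m/s.
Velocity relative to ground = (0.528, -0.046) + (-0.766, -1.062) = (-0.238, -1.109) m/s.
Speed = |(-0.238, -1.109)| = 1.134 m/s.

1.13 m/s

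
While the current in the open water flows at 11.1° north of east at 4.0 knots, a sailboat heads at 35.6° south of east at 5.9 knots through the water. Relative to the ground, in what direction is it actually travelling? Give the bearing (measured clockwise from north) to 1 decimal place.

107.0°

Taking east as x and north as y: velocity relative to the water = (4.797, -3.435) knots; the water relative to ground = (3.925, 0.770) knots.
Velocity relative to ground = (4.797, -3.435) + (3.925, 0.770) = (8.722, -2.664) knots.
Bearing = atan2(8.72, -2.66) = 106.99° clockwise from north.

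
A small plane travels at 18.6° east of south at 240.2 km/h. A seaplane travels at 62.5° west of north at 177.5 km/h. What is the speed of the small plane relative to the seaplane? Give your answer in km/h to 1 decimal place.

388.1 km/h

Taking east as x and north as y: small plane velocity = (76.614, -227.654) km/h; seaplane velocity = (-157.444, 81.960) km/h.
Velocity of small plane relative to seaplane = (76.614, -227.654) − (-157.444, 81.960) = (234.058, -309.614) km/h.
Magnitude = |(234.058, -309.614)| = 388.129 km/h.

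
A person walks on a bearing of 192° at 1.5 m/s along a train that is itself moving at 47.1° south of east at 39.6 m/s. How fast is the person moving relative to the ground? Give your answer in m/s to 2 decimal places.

40.48 m/s

Taking east as x and north as y: train velocity = (26.957, -29.009) m/s; person velocity relative to train = (-0.312, -1.467) m/s.
Velocity relative to ground = (26.957, -29.009) + (-0.312, -1.467) = (26.645, -30.476) m/s.
Speed = |(26.645, -30.476)| = 40.481 m/s.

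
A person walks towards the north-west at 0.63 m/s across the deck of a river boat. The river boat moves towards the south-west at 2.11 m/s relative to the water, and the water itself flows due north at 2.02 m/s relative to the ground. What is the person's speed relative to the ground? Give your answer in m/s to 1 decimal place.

In east/north components (m/s): person relative to river boat = (-0.445, 0.445); river boat relative to water = (-1.492, -1.492); water relative to ground = (0.000, 2.020).
Sum = (-1.937, 0.973) m/s.
Speed = |(-1.937, 0.973)| = 2.168 m/s.

2.2 m/s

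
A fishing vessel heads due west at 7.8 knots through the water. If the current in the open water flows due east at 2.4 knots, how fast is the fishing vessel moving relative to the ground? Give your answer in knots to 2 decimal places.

Taking east as x and north as y: velocity relative to the water = (-7.800, 0.000) knots; the water relative to ground = (2.400, 0.000) knots.
Velocity relative to ground = (-7.800, 0.000) + (2.400, 0.000) = (-5.400, 0.000) knots.
Speed = |(-5.400, 0.000)| = 5.400 knots.

5.40 knots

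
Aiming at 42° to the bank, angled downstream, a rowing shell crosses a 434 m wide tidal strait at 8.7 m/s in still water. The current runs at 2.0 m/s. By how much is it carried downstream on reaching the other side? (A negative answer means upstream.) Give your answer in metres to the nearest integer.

Perpendicular speed = 5.821 m/s; crossing time = 434 / 5.821 = 74.552 s.
Net downstream speed = 8.465 m/s.
Drift = 8.465 × 74.552 = 631.110 m (downstream).

631 m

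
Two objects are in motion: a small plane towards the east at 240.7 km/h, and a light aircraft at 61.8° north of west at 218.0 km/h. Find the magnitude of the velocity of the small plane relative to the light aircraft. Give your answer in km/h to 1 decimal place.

393.8 km/h

Taking east as x and north as y: small plane velocity = (240.700, 0.000) km/h; light aircraft velocity = (-103.016, 192.124) km/h.
Velocity of small plane relative to light aircraft = (240.700, 0.000) − (-103.016, 192.124) = (343.716, -192.124) km/h.
Magnitude = |(343.716, -192.124)| = 393.767 km/h.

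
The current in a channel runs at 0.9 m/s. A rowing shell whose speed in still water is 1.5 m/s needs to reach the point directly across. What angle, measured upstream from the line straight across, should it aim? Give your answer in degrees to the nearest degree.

To cancel the current, the upstream component of the rowing shell's velocity must equal the flow: 1.5 sin θ = 0.9.
sin θ = 0.9 / 1.5 = 0.6000.
θ = arcsin(0.6000) = 36.870°.

37°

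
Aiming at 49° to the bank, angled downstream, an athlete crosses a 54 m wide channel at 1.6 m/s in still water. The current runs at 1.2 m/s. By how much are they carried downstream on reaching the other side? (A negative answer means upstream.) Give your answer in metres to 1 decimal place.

Perpendicular speed = 1.208 m/s; crossing time = 54 / 1.208 = 44.719 s.
Net downstream speed = 2.250 m/s.
Drift = 2.250 × 44.719 = 100.605 m (downstream).

100.6 m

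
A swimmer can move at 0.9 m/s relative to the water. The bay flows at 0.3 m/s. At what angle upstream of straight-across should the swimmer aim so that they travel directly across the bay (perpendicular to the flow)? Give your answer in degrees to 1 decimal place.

19.5°

To cancel the current, the upstream component of the swimmer's velocity must equal the flow: 0.9 sin θ = 0.3.
sin θ = 0.3 / 0.9 = 0.3333.
θ = arcsin(0.3333) = 19.471°.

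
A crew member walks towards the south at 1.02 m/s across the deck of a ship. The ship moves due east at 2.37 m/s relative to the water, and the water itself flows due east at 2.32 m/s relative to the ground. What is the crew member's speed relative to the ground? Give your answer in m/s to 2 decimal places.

In east/north components (m/s): crew member relative to ship = (0.000, -1.020); ship relative to water = (2.370, 0.000); water relative to ground = (2.320, 0.000).
Sum = (4.690, -1.020) m/s.
Speed = |(4.690, -1.020)| = 4.800 m/s.

4.80 m/s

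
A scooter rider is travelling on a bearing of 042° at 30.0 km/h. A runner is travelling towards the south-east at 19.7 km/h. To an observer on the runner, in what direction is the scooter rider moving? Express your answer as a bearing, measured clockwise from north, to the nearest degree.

Taking east as x and north as y: scooter rider velocity = (20.074, 22.294) km/h; runner velocity = (13.930, -13.930) km/h.
Velocity of scooter rider relative to runner = (20.074, 22.294) − (13.930, -13.930) = (6.144, 36.224) km/h.
Bearing = atan2(6.14, 36.22) = 9.63° clockwise from north.

010°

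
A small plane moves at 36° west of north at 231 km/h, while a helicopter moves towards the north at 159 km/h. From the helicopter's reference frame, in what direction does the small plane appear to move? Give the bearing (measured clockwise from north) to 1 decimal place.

281.6°

Taking east as x and north as y: small plane velocity = (-135.778, 186.883) km/h; helicopter velocity = (0.000, 159.000) km/h.
Velocity of small plane relative to helicopter = (-135.778, 186.883) − (0.000, 159.000) = (-135.778, 27.883) km/h.
Bearing = atan2(-135.78, 27.88) = 281.60° clockwise from north.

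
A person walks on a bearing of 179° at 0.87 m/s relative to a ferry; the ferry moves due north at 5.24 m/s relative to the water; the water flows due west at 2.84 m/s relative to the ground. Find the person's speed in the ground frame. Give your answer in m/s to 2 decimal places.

5.20 m/s

In east/north components (m/s): person relative to ferry = (0.015, -0.870); ferry relative to water = (0.000, 5.240); water relative to ground = (-2.840, 0.000).
Sum = (-2.825, 4.370) m/s.
Speed = |(-2.825, 4.370)| = 5.204 m/s.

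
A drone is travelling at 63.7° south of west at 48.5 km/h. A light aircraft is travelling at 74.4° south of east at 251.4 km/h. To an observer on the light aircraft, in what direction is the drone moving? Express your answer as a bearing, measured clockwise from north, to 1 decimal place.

335.8°

Taking east as x and north as y: drone velocity = (-21.489, -43.480) km/h; light aircraft velocity = (67.606, -242.139) km/h.
Velocity of drone relative to light aircraft = (-21.489, -43.480) − (67.606, -242.139) = (-89.095, 198.659) km/h.
Bearing = atan2(-89.10, 198.66) = 335.84° clockwise from north.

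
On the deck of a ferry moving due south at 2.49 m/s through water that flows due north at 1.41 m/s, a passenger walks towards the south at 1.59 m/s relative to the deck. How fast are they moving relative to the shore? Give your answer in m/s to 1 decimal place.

In east/north components (m/s): passenger relative to ferry = (0.000, -1.590); ferry relative to water = (0.000, -2.490); water relative to ground = (0.000, 1.410).
Sum = (0.000, -2.670) m/s.
Speed = |(0.000, -2.670)| = 2.670 m/s.

2.7 m/s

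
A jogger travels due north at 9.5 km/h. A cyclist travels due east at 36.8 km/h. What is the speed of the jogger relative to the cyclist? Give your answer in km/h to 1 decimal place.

38.0 km/h

Taking east as x and north as y: jogger velocity = (0.000, 9.500) km/h; cyclist velocity = (36.800, 0.000) km/h.
Velocity of jogger relative to cyclist = (0.000, 9.500) − (36.800, 0.000) = (-36.800, 9.500) km/h.
Magnitude = |(-36.800, 9.500)| = 38.006 km/h.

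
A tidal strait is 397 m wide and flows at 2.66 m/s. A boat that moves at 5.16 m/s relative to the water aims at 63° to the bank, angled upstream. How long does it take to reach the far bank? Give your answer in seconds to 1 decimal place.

The component of the boat's velocity perpendicular to the bank is 5.16 × sin 63° = 4.598 m/s.
Only the cross-stream component determines the crossing time; the current contributes nothing perpendicular to the bank.
Time = 397 / 4.598 = 86.350 s.

86.3 s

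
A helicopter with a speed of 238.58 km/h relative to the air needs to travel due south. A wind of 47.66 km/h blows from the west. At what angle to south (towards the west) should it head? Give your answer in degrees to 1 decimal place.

11.5°

The wind pushes perpendicular to the desired track; the heading must have a component into the wind equal to 47.66 km/h: 238.58 sin θ = 47.66.
sin θ = 0.1998, so θ = 11.523°.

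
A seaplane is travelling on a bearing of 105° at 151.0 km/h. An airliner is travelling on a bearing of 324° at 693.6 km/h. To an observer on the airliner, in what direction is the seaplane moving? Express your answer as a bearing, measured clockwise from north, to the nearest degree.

Taking east as x and north as y: seaplane velocity = (145.855, -39.082) km/h; airliner velocity = (-407.688, 561.134) km/h.
Velocity of seaplane relative to airliner = (145.855, -39.082) − (-407.688, 561.134) = (553.543, -600.216) km/h.
Bearing = atan2(553.54, -600.22) = 137.32° clockwise from north.

137°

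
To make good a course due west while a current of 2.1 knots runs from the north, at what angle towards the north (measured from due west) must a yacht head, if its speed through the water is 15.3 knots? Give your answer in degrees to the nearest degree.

The current pushes perpendicular to the desired track; the heading must have a component into the current equal to 2.1 knots: 15.3 sin θ = 2.1.
sin θ = 0.1373, so θ = 7.889°.

8°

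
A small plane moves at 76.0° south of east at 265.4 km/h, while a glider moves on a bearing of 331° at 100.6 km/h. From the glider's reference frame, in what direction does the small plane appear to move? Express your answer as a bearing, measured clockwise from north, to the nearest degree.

Taking east as x and north as y: small plane velocity = (64.206, -257.516) km/h; glider velocity = (-48.772, 87.987) km/h.
Velocity of small plane relative to glider = (64.206, -257.516) − (-48.772, 87.987) = (112.978, -345.503) km/h.
Bearing = atan2(112.98, -345.50) = 161.89° clockwise from north.

162°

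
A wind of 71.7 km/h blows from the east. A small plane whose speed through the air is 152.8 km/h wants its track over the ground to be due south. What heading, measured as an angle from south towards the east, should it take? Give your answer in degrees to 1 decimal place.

28.0°

The wind pushes perpendicular to the desired track; the heading must have a component into the wind equal to 71.7 km/h: 152.8 sin θ = 71.7.
sin θ = 0.4692, so θ = 27.985°.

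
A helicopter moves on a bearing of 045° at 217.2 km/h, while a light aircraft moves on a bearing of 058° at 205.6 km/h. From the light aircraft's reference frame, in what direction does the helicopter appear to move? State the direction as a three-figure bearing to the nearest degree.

Taking east as x and north as y: helicopter velocity = (153.584, 153.584) km/h; light aircraft velocity = (174.359, 108.951) km/h.
Velocity of helicopter relative to light aircraft = (153.584, 153.584) − (174.359, 108.951) = (-20.775, 44.632) km/h.
Bearing = atan2(-20.78, 44.63) = 335.04° clockwise from north.

335°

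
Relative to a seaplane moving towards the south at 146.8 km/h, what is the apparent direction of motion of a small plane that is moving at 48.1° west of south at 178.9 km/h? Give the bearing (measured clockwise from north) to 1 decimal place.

281.6°

Taking east as x and north as y: small plane velocity = (-133.157, -119.475) km/h; seaplane velocity = (0.000, -146.800) km/h.
Velocity of small plane relative to seaplane = (-133.157, -119.475) − (0.000, -146.800) = (-133.157, 27.325) km/h.
Bearing = atan2(-133.16, 27.32) = 281.60° clockwise from north.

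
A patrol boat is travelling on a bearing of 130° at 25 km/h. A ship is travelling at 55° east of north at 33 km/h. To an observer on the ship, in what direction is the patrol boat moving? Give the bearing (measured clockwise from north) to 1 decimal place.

192.7°

Taking east as x and north as y: patrol boat velocity = (19.151, -16.070) km/h; ship velocity = (27.032, 18.928) km/h.
Velocity of patrol boat relative to ship = (19.151, -16.070) − (27.032, 18.928) = (-7.881, -34.998) km/h.
Bearing = atan2(-7.88, -35.00) = 192.69° clockwise from north.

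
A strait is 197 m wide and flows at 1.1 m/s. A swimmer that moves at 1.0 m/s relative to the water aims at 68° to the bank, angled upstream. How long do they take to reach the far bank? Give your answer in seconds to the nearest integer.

The component of the swimmer's velocity perpendicular to the bank is 1.0 × sin 68° = 0.927 m/s.
The current is parallel to the bank, so it does not affect the crossing time.
Time = 197 / 0.927 = 212.471 s.

212 s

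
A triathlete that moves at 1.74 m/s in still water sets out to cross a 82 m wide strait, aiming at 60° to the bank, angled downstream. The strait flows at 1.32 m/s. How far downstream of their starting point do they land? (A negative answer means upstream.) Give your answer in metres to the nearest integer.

119 m

Perpendicular speed = 1.507 m/s; crossing time = 82 / 1.507 = 54.417 s.
Net downstream speed = 2.190 m/s.
Drift = 2.190 × 54.417 = 119.173 m (downstream).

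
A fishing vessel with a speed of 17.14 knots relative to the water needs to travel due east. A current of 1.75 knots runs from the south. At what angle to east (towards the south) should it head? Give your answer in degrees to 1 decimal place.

The current pushes perpendicular to the desired track; the heading must have a component into the current equal to 1.75 knots: 17.14 sin θ = 1.75.
sin θ = 0.1021, so θ = 5.860°.

5.9°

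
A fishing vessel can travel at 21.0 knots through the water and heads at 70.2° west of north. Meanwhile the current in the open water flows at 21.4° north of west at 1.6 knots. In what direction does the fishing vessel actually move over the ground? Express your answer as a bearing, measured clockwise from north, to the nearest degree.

290°

Taking east as x and north as y: velocity relative to the water = (-19.758, 7.113) knots; the water relative to ground = (-1.490, 0.584) knots.
Velocity relative to ground = (-19.758, 7.113) + (-1.490, 0.584) = (-21.248, 7.697) knots.
Bearing = atan2(-21.25, 7.70) = 289.91° clockwise from north.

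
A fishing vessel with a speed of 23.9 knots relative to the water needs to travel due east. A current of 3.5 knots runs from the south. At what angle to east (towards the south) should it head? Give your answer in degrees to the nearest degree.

The current pushes perpendicular to the desired track; the heading must have a component into the current equal to 3.5 knots: 23.9 sin θ = 3.5.
sin θ = 0.1464, so θ = 8.421°.

8°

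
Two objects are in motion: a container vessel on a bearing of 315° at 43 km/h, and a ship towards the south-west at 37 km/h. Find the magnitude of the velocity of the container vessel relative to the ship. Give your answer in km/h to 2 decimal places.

Taking east as x and north as y: container vessel velocity = (-30.406, 30.406) km/h; ship velocity = (-26.163, -26.163) km/h.
Velocity of container vessel relative to ship = (-30.406, 30.406) − (-26.163, -26.163) = (-4.243, 56.569) km/h.
Magnitude = |(-4.243, 56.569)| = 56.727 km/h.

56.73 km/h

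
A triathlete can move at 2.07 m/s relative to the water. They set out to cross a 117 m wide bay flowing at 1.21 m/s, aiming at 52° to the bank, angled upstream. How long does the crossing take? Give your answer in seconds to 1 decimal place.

The component of the triathlete's velocity perpendicular to the bank is 2.07 × sin 52° = 1.631 m/s.
Only the cross-stream component determines the crossing time; the current contributes nothing perpendicular to the bank.
Time = 117 / 1.631 = 71.727 s.

71.7 s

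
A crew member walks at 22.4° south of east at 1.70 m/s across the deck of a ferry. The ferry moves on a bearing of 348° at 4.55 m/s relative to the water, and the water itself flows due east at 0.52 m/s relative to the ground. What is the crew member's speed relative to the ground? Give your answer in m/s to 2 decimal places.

3.97 m/s

In east/north components (m/s): crew member relative to ferry = (1.572, -0.648); ferry relative to water = (-0.946, 4.451); water relative to ground = (0.520, 0.000).
Sum = (1.146, 3.803) m/s.
Speed = |(1.146, 3.803)| = 3.972 m/s.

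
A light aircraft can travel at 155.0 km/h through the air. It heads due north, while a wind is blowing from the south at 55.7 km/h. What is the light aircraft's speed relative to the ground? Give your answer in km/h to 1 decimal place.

Taking east as x and north as y: velocity relative to the air = (0.000, 155.000) km/h; the air relative to ground = (0.000, 55.700) km/h.
Velocity relative to ground = (0.000, 155.000) + (0.000, 55.700) = (0.000, 210.700) km/h.
Speed = |(0.000, 210.700)| = 210.700 km/h.

210.7 km/h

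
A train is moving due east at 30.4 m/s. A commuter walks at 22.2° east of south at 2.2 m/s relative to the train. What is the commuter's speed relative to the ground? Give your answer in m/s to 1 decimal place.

Taking east as x and north as y: train velocity = (30.400, 0.000) m/s; commuter velocity relative to train = (0.831, -2.037) m/s.
Velocity relative to ground = (30.400, 0.000) + (0.831, -2.037) = (31.231, -2.037) m/s.
Speed = |(31.231, -2.037)| = 31.298 m/s.

31.3 m/s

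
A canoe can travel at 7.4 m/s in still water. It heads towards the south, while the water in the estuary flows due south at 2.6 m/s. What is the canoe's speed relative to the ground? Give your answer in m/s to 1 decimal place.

10.0 m/s

Taking east as x and north as y: velocity relative to the water = (0.000, -7.400) m/s; the water relative to ground = (0.000, -2.600) m/s.
Velocity relative to ground = (0.000, -7.400) + (0.000, -2.600) = (0.000, -10.000) m/s.
Speed = |(0.000, -10.000)| = 10.000 m/s.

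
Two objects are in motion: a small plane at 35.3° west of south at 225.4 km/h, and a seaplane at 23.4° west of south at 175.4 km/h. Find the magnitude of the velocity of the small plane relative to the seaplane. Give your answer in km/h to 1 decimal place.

Taking east as x and north as y: small plane velocity = (-130.249, -183.957) km/h; seaplane velocity = (-69.660, -160.974) km/h.
Velocity of small plane relative to seaplane = (-130.249, -183.957) − (-69.660, -160.974) = (-60.589, -22.983) km/h.
Magnitude = |(-60.589, -22.983)| = 64.802 km/h.

64.8 km/h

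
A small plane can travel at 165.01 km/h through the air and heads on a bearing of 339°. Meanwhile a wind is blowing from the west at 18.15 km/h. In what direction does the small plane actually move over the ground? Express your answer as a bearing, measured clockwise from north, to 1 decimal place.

345.1°

Taking east as x and north as y: velocity relative to the air = (-59.134, 154.050) km/h; the air relative to ground = (18.150, 0.000) km/h.
Velocity relative to ground = (-59.134, 154.050) + (18.150, 0.000) = (-40.984, 154.050) km/h.
Bearing = atan2(-40.98, 154.05) = 345.10° clockwise from north.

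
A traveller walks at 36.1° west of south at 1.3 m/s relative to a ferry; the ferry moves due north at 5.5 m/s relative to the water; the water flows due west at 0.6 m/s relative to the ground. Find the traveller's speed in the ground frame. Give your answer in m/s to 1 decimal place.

In east/north components (m/s): traveller relative to ferry = (-0.766, -1.050); ferry relative to water = (0.000, 5.500); water relative to ground = (-0.600, 0.000).
Sum = (-1.366, 4.450) m/s.
Speed = |(-1.366, 4.450)| = 4.655 m/s.

4.7 m/s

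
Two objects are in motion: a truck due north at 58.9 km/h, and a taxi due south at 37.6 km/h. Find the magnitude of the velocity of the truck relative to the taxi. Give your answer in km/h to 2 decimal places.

Taking east as x and north as y: truck velocity = (0.000, 58.900) km/h; taxi velocity = (0.000, -37.600) km/h.
Velocity of truck relative to taxi = (0.000, 58.900) − (0.000, -37.600) = (0.000, 96.500) km/h.
Magnitude = |(0.000, 96.500)| = 96.500 km/h.

96.50 km/h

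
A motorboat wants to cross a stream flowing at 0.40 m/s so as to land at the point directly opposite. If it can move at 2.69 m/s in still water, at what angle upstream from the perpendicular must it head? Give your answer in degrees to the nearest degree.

To cancel the current, the upstream component of the motorboat's velocity must equal the flow: 2.69 sin θ = 0.40.
sin θ = 0.40 / 2.69 = 0.1487.
θ = arcsin(0.1487) = 8.552°.

9°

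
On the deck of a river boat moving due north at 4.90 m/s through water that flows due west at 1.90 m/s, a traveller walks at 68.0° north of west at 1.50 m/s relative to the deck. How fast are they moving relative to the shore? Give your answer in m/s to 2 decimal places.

6.76 m/s

In east/north components (m/s): traveller relative to river boat = (-0.562, 1.391); river boat relative to water = (0.000, 4.900); water relative to ground = (-1.900, 0.000).
Sum = (-2.462, 6.291) m/s.
Speed = |(-2.462, 6.291)| = 6.755 m/s.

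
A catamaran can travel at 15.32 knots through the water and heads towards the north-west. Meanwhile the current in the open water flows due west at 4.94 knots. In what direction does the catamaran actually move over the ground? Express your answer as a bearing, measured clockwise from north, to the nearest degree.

304°

Taking east as x and north as y: velocity relative to the water = (-10.833, 10.833) knots; the water relative to ground = (-4.940, 0.000) knots.
Velocity relative to ground = (-10.833, 10.833) + (-4.940, 0.000) = (-15.773, 10.833) knots.
Bearing = atan2(-15.77, 10.83) = 304.48° clockwise from north.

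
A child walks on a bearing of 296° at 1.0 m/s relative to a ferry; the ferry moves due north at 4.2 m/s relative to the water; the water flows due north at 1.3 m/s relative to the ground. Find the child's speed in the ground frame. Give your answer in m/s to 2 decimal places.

In east/north components (m/s): child relative to ferry = (-0.899, 0.438); ferry relative to water = (0.000, 4.200); water relative to ground = (0.000, 1.300).
Sum = (-0.899, 5.938) m/s.
Speed = |(-0.899, 5.938)| = 6.006 m/s.

6.01 m/s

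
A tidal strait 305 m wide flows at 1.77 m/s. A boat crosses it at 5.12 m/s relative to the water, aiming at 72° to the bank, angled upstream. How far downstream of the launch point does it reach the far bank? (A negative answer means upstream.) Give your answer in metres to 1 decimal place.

11.8 m

Perpendicular speed = 4.869 m/s; crossing time = 305 / 4.869 = 62.636 s.
Net downstream speed = 0.188 m/s.
Drift = 0.188 × 62.636 = 11.765 m (downstream).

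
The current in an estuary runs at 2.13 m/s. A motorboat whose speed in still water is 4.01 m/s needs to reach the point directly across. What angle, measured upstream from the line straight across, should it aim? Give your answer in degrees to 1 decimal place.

32.1°

To cancel the current, the upstream component of the motorboat's velocity must equal the flow: 4.01 sin θ = 2.13.
sin θ = 2.13 / 4.01 = 0.5312.
θ = arcsin(0.5312) = 32.085°.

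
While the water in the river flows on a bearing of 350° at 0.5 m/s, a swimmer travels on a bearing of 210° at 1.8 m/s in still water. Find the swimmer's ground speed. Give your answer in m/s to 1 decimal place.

Taking east as x and north as y: velocity relative to the water = (-0.900, -1.559) m/s; the water relative to ground = (-0.087, 0.492) m/s.
Velocity relative to ground = (-0.900, -1.559) + (-0.087, 0.492) = (-0.987, -1.066) m/s.
Speed = |(-0.987, -1.066)| = 1.453 m/s.

1.5 m/s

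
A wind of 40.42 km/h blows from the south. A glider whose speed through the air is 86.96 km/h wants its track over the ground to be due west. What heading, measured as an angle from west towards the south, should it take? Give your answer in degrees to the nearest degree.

The wind pushes perpendicular to the desired track; the heading must have a component into the wind equal to 40.42 km/h: 86.96 sin θ = 40.42.
sin θ = 0.4648, so θ = 27.698°.

28°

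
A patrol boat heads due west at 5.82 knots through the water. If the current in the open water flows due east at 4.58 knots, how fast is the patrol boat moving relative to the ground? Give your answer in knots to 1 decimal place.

Taking east as x and north as y: velocity relative to the water = (-5.820, 0.000) knots; the water relative to ground = (4.580, 0.000) knots.
Velocity relative to ground = (-5.820, 0.000) + (4.580, 0.000) = (-1.240, 0.000) knots.
Speed = |(-1.240, 0.000)| = 1.240 knots.

1.2 knots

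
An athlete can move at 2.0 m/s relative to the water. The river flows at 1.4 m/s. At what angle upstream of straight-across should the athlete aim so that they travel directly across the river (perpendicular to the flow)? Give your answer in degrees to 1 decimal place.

44.4°

To cancel the current, the upstream component of the athlete's velocity must equal the flow: 2.0 sin θ = 1.4.
sin θ = 1.4 / 2.0 = 0.7000.
θ = arcsin(0.7000) = 44.427°.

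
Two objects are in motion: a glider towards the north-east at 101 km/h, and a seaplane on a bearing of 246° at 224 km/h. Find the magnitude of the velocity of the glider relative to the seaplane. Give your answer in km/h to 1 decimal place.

Taking east as x and north as y: glider velocity = (71.418, 71.418) km/h; seaplane velocity = (-204.634, -91.109) km/h.
Velocity of glider relative to seaplane = (71.418, 71.418) − (-204.634, -91.109) = (276.052, 162.527) km/h.
Magnitude = |(276.052, 162.527)| = 320.343 km/h.

320.3 km/h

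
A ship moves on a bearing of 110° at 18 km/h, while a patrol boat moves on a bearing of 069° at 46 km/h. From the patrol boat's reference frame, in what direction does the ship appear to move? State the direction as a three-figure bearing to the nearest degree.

Taking east as x and north as y: ship velocity = (16.914, -6.156) km/h; patrol boat velocity = (42.945, 16.485) km/h.
Velocity of ship relative to patrol boat = (16.914, -6.156) − (42.945, 16.485) = (-26.030, -22.641) km/h.
Bearing = atan2(-26.03, -22.64) = 228.98° clockwise from north.

229°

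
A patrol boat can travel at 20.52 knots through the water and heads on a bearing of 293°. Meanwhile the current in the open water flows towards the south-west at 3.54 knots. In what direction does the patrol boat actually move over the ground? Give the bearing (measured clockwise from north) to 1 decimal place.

Taking east as x and north as y: velocity relative to the water = (-18.889, 8.018) knots; the water relative to ground = (-2.503, -2.503) knots.
Velocity relative to ground = (-18.889, 8.018) + (-2.503, -2.503) = (-21.392, 5.515) knots.
Bearing = atan2(-21.39, 5.51) = 284.46° clockwise from north.

284.5°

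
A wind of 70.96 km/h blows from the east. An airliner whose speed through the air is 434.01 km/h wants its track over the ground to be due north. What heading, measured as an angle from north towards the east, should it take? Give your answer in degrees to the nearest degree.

The wind pushes perpendicular to the desired track; the heading must have a component into the wind equal to 70.96 km/h: 434.01 sin θ = 70.96.
sin θ = 0.1635, so θ = 9.410°.

9°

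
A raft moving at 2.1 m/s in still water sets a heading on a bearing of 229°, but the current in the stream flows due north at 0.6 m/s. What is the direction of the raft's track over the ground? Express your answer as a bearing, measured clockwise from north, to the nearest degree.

244°

Taking east as x and north as y: velocity relative to the water = (-1.585, -1.378) m/s; the water relative to ground = (0.000, 0.600) m/s.
Velocity relative to ground = (-1.585, -1.378) + (0.000, 0.600) = (-1.585, -0.778) m/s.
Bearing = atan2(-1.58, -0.78) = 243.86° clockwise from north.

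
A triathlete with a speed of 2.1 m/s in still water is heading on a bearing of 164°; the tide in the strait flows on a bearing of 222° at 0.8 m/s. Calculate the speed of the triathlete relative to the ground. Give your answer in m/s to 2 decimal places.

Taking east as x and north as y: velocity relative to the water = (0.579, -2.019) m/s; the water relative to ground = (-0.535, -0.595) m/s.
Velocity relative to ground = (0.579, -2.019) + (-0.535, -0.595) = (0.044, -2.613) m/s.
Speed = |(0.044, -2.613)| = 2.614 m/s.

2.61 m/s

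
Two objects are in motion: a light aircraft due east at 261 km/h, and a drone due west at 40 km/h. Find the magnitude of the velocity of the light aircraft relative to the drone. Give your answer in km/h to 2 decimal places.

Taking east as x and north as y: light aircraft velocity = (261.000, 0.000) km/h; drone velocity = (-40.000, 0.000) km/h.
Velocity of light aircraft relative to drone = (261.000, 0.000) − (-40.000, 0.000) = (301.000, 0.000) km/h.
Magnitude = |(301.000, 0.000)| = 301.000 km/h.

301.00 km/h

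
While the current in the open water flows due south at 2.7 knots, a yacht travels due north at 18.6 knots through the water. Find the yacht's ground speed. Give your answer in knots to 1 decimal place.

15.9 knots

Taking east as x and north as y: velocity relative to the water = (0.000, 18.600) knots; the water relative to ground = (0.000, -2.700) knots.
Velocity relative to ground = (0.000, 18.600) + (0.000, -2.700) = (0.000, 15.900) knots.
Speed = |(0.000, 15.900)| = 15.900 knots.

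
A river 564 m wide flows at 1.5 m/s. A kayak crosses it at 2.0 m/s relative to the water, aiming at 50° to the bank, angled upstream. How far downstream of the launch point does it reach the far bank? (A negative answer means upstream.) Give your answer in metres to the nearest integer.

Perpendicular speed = 1.532 m/s; crossing time = 564 / 1.532 = 368.125 s.
Net downstream speed = 0.214 m/s.
Drift = 0.214 × 368.125 = 78.935 m (downstream).

79 m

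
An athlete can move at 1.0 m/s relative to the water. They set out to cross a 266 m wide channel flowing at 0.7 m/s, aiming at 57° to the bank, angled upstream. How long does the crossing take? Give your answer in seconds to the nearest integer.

The component of the athlete's velocity perpendicular to the bank is 1.0 × sin 57° = 0.839 m/s.
Only the cross-stream component determines the crossing time; the current contributes nothing perpendicular to the bank.
Time = 266 / 0.839 = 317.169 s.

317 s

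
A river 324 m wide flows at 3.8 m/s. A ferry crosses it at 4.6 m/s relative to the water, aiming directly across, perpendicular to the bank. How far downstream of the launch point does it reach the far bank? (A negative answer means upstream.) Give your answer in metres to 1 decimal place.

267.7 m

Perpendicular speed = 4.600 m/s; crossing time = 324 / 4.600 = 70.435 s.
Net downstream speed = 3.800 m/s.
Drift = 3.800 × 70.435 = 267.652 m (downstream).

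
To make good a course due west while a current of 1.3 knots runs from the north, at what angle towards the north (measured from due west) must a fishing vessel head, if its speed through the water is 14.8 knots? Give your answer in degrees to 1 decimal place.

5.0°

The current pushes perpendicular to the desired track; the heading must have a component into the current equal to 1.3 knots: 14.8 sin θ = 1.3.
sin θ = 0.0878, so θ = 5.039°.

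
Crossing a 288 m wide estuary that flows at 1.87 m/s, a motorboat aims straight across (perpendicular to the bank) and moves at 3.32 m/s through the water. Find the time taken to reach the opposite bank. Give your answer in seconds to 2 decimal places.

The component of the motorboat's velocity perpendicular to the bank is 3.32 m/s.
The current is parallel to the bank, so it does not affect the crossing time.
Time = 288 / 3.320 = 86.747 s.

86.75 s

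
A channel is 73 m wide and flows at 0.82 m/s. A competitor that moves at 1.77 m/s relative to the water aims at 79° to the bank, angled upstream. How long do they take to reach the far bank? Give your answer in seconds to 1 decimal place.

The component of the competitor's velocity perpendicular to the bank is 1.77 × sin 79° = 1.737 m/s.
The current is parallel to the bank, so it does not affect the crossing time.
Time = 73 / 1.737 = 42.015 s.

42.0 s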